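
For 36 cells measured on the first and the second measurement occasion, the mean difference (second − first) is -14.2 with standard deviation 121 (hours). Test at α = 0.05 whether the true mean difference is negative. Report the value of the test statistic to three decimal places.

-0.704

H0: μ_d = 0; H1: μ_d < 0 (paired t-test on the differences, left-tailed).
t = d̄/(s_d/√n) = -14.2/(121/√36) = -0.704
df = n − 1 = 35
p-value = P(T ≤ -0.704) ≈ 0.243
Since p ≈ 0.243 > α = 0.05, fail to reject H0; the data do not provide sufficient evidence against H0.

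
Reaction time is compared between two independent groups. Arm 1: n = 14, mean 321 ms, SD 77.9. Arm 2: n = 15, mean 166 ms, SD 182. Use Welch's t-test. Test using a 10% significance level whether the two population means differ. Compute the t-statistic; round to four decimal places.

3.0157

Let group 1 = arm 1, group 2 = arm 2. H0: μ_1 = μ_2; H1: μ_1 ≠ μ_2 (Welch's two-sample t-test, two-sided).
t = (x̄_1 − x̄_2)/√(s_1²/n_1 + s_2²/n_2) = (321 − 166)/√(77.9²/14 + 182²/15) = 3.0157
Welch–Satterthwaite df ≈ 19.24
Two-sided p-value ≈ 0.0070
Since p ≈ 0.0070 < α = 0.1, reject H0; the data support H1.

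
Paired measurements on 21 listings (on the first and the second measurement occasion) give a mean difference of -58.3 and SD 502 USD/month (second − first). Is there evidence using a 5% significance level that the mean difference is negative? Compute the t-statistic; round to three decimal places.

-0.532

H0: μ_d = 0; H1: μ_d < 0 (paired t-test on the differences, left-tailed).
t = d̄/(s_d/√n) = -58.3/(502/√21) = -0.532
df = n − 1 = 20
p-value = P(T ≤ -0.532) ≈ 0.300
Since p ≈ 0.300 > α = 0.05, fail to reject H0; the data do not provide sufficient evidence against H0.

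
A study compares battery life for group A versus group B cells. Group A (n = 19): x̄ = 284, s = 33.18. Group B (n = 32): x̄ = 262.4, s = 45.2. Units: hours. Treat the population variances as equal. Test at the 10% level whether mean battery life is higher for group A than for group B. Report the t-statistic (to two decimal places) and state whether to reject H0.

Let group 1 = group A, group 2 = group B. H0: μ_1 = μ_2; H1: μ_1 > μ_2 (two-sample pooled-variance t-test, right-tailed).
s_p² = [(19−1)·33.18² + (32−1)·45.2²]/(19+32−2) = 1696.95
t = (284 − 262.4)/√[1696.95·(1/19 + 1/32)] = 1.81
df = n₁ + n₂ − 2 = 49
p-value = P(T ≥ 1.81) ≈ 0.0382
Since p ≈ 0.0382 < α = 0.1, reject H0; the evidence is statistically significant.

t = 1.81; reject H0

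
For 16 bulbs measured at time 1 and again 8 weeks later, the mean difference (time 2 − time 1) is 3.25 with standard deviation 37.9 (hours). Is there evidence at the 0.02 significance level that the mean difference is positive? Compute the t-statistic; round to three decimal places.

H0: μ_d = 0; H1: μ_d > 0 (paired t-test on the differences, right-tailed).
t = d̄/(s_d/√n) = 3.25/(37.9/√16) = 0.343
df = n − 1 = 15
p-value = P(T ≥ 0.343) ≈ 0.368
Since p ≈ 0.368 > α = 0.02, fail to reject H0; the evidence is not statistically significant.

0.343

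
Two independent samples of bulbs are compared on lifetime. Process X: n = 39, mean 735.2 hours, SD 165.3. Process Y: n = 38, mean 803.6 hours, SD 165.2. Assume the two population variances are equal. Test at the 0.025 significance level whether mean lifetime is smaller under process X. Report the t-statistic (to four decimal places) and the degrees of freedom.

t = -1.8159, df = 75

Let group 1 = process X, group 2 = process Y. H0: μ_1 = μ_2; H1: μ_1 < μ_2 (two-sample pooled-variance t-test, left-tailed).
s_p² = [(39−1)·165.3² + (38−1)·165.2²]/(39+38−2) = 27307.8
t = (735.2 − 803.6)/√[27307.8·(1/39 + 1/38)] = -1.8159
df = n₁ + n₂ − 2 = 75
p-value = P(T ≤ -1.8159) ≈ 0.037
Since p ≈ 0.037 > α = 0.025, fail to reject H0; the evidence is not statistically significant.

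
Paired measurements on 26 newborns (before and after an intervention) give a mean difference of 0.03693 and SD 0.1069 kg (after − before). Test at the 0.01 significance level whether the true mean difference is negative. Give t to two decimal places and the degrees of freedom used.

t = 1.76, df = 25

H0: μ_d = 0; H1: μ_d < 0 (paired t-test on the differences, left-tailed).
t = d̄/(s_d/√n) = 0.03693/(0.1069/√26) = 1.76
df = n − 1 = 25
p-value = P(T ≤ 1.76) ≈ 0.955
Since p ≈ 0.955 > α = 0.01, fail to reject H0; the evidence is not statistically significant.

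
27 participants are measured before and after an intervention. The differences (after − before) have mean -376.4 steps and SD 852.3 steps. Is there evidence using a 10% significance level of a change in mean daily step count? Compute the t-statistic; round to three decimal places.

-2.295

H0: μ_d = 0; H1: μ_d ≠ 0 (paired t-test on the differences, two-sided).
t = d̄/(s_d/√n) = -376.4/(852.3/√27) = -2.295
df = n − 1 = 26
Two-sided p-value ≈ 0.0301
Since p ≈ 0.0301 < α = 0.1, reject H0; the data support H1.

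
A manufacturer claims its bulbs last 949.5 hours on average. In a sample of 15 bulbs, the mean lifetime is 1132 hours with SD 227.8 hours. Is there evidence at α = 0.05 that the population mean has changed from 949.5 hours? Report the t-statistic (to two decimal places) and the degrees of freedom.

t = 3.10, df = 14

H0: μ = 949.5; H1: μ ≠ 949.5 (one-sample t-test, two-sided).
t = (x̄ − μ₀)/(s/√n) = (1132 − 949.5)/(227.8/√15) = 3.10
df = n − 1 = 14
Two-sided p-value ≈ 0.0078
Since p ≈ 0.0078 < α = 0.05, reject H0; the data support H1.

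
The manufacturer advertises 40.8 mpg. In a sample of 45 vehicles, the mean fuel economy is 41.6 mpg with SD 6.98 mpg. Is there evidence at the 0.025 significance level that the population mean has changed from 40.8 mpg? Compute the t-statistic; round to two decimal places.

0.77

H0: μ = 40.8; H1: μ ≠ 40.8 (one-sample t-test, two-sided).
t = (x̄ − μ₀)/(s/√n) = (41.6 − 40.8)/(6.98/√45) = 0.77
df = n − 1 = 44
Two-sided p-value ≈ 0.4461
Since p ≈ 0.4461 > α = 0.025, fail to reject H0; the evidence is not statistically significant.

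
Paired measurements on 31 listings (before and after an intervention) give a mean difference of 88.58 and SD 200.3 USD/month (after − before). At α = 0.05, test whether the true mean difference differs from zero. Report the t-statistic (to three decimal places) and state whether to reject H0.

H0: μ_d = 0; H1: μ_d ≠ 0 (paired t-test on the differences, two-sided).
t = d̄/(s_d/√n) = 88.58/(200.3/√31) = 2.462
df = n − 1 = 30
Two-sided p-value ≈ 0.0198
Since p ≈ 0.0198 < α = 0.05, reject H0; the data support H1.

t = 2.462; reject H0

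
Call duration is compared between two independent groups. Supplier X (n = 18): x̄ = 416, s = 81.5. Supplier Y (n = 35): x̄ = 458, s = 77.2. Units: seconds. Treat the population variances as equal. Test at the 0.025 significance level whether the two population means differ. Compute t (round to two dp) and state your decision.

t = -1.84; fail to reject H0

Let group 1 = supplier X, group 2 = supplier Y. H0: μ_1 = μ_2; H1: μ_1 ≠ μ_2 (two-sample pooled-variance t-test, two-sided).
s_p² = [(18−1)·81.5² + (35−1)·77.2²]/(18+35−2) = 6187.31
t = (416 − 458)/√[6187.31·(1/18 + 1/35)] = -1.84
df = n₁ + n₂ − 2 = 51
Two-sided p-value ≈ 0.071
Since p ≈ 0.071 > α = 0.025, fail to reject H0; the evidence is not statistically significant.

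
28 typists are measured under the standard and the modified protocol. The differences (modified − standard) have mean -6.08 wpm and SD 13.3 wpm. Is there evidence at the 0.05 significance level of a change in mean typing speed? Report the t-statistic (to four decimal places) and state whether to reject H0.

H0: μ_d = 0; H1: μ_d ≠ 0 (paired t-test on the differences, two-sided).
t = d̄/(s_d/√n) = -6.08/(13.3/√28) = -2.4190
df = n − 1 = 27
Two-sided p-value ≈ 0.0226
Since p ≈ 0.0226 < α = 0.05, reject H0; the evidence is statistically significant.

t = -2.4190; reject H0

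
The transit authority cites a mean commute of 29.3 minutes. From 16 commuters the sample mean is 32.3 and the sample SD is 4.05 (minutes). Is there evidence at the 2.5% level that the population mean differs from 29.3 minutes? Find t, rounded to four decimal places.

H0: μ = 29.3; H1: μ ≠ 29.3 (one-sample t-test, two-sided).
t = (x̄ − μ₀)/(s/√n) = (32.3 − 29.3)/(4.05/√16) = 2.9630
df = n − 1 = 15
Two-sided p-value ≈ 0.0097
Since p ≈ 0.0097 < α = 0.025, reject H0; the data support H1.

2.9630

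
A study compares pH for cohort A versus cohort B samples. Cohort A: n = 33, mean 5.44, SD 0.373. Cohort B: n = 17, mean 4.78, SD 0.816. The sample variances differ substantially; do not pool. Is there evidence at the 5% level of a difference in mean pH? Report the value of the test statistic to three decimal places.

Let group 1 = cohort A, group 2 = cohort B. H0: μ_1 = μ_2; H1: μ_1 ≠ μ_2 (Welch's two-sample t-test, two-sided).
t = (x̄_1 − x̄_2)/√(s_1²/n_1 + s_2²/n_2) = (5.44 − 4.78)/√(0.373²/33 + 0.816²/17) = 3.169
Welch–Satterthwaite df ≈ 19.52
Two-sided p-value ≈ 0.005
Since p ≈ 0.005 < α = 0.05, reject H0; the evidence is statistically significant.

3.169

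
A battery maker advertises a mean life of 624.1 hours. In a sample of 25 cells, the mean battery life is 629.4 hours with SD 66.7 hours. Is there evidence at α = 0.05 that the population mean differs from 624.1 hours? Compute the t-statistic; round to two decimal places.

0.40

H0: μ = 624.1; H1: μ ≠ 624.1 (one-sample t-test, two-sided).
t = (x̄ − μ₀)/(s/√n) = (629.4 − 624.1)/(66.7/√25) = 0.40
df = n − 1 = 24
Two-sided p-value ≈ 0.695
Since p ≈ 0.695 > α = 0.05, fail to reject H0; the data do not provide sufficient evidence against H0.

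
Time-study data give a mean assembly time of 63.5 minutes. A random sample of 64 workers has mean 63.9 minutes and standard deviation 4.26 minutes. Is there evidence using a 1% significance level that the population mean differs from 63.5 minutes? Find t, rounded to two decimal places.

H0: μ = 63.5; H1: μ ≠ 63.5 (one-sample t-test, two-sided).
t = (x̄ − μ₀)/(s/√n) = (63.9 − 63.5)/(4.26/√64) = 0.75
df = n − 1 = 63
Two-sided p-value ≈ 0.455
Since p ≈ 0.455 > α = 0.01, fail to reject H0; the data do not provide sufficient evidence against H0.

0.75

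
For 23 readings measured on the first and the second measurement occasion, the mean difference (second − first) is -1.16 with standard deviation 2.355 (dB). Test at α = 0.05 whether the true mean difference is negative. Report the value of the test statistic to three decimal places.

-2.362

H0: μ_d = 0; H1: μ_d < 0 (paired t-test on the differences, left-tailed).
t = d̄/(s_d/√n) = -1.16/(2.355/√23) = -2.362
df = n − 1 = 22
p-value = P(T ≤ -2.362) ≈ 0.0137
Since p ≈ 0.0137 < α = 0.05, reject H0; the evidence is statistically significant.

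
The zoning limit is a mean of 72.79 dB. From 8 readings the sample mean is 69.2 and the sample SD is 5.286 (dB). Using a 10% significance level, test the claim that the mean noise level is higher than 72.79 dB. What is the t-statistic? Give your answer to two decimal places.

-1.92

H0: μ = 72.79; H1: μ > 72.79 (one-sample t-test, right-tailed).
t = (x̄ − μ₀)/(s/√n) = (69.2 − 72.79)/(5.286/√8) = -1.92
df = n − 1 = 7
p-value = P(T ≥ -1.92) ≈ 0.9519
Since p ≈ 0.9519 > α = 0.1, fail to reject H0; the data do not provide sufficient evidence against H0.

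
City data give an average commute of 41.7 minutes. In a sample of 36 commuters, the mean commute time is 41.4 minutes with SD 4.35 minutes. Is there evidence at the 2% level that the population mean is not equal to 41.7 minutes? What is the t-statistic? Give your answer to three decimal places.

H0: μ = 41.7; H1: μ ≠ 41.7 (one-sample t-test, two-sided).
t = (x̄ − μ₀)/(s/√n) = (41.4 − 41.7)/(4.35/√36) = -0.414
df = n − 1 = 35
Two-sided p-value ≈ 0.682
Since p ≈ 0.682 > α = 0.02, fail to reject H0; the evidence is not statistically significant.

-0.414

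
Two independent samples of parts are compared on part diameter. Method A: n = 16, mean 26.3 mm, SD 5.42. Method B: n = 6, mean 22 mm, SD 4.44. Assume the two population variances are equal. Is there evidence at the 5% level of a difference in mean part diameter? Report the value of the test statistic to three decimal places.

1.730

Let group 1 = method A, group 2 = method B. H0: μ_1 = μ_2; H1: μ_1 ≠ μ_2 (two-sample pooled-variance t-test, two-sided).
s_p² = [(16−1)·5.42² + (6−1)·4.44²]/(16+6−2) = 26.9607
t = (26.3 − 22)/√[26.9607·(1/16 + 1/6)] = 1.730
df = n₁ + n₂ − 2 = 20
Two-sided p-value ≈ 0.0990
Since p ≈ 0.0990 > α = 0.05, fail to reject H0; the evidence is not statistically significant.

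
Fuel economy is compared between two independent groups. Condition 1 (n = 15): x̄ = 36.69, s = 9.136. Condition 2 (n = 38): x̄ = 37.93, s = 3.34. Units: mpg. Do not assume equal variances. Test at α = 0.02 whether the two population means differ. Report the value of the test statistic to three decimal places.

Let group 1 = condition 1, group 2 = condition 2. H0: μ_1 = μ_2; H1: μ_1 ≠ μ_2 (Welch's two-sample t-test, two-sided).
t = (x̄_1 − x̄_2)/√(s_1²/n_1 + s_2²/n_2) = (36.69 − 37.93)/√(9.136²/15 + 3.34²/38) = -0.512
Welch–Satterthwaite df ≈ 15.50
Two-sided p-value ≈ 0.6156
Since p ≈ 0.6156 > α = 0.02, fail to reject H0; the data do not provide sufficient evidence against H0.

-0.512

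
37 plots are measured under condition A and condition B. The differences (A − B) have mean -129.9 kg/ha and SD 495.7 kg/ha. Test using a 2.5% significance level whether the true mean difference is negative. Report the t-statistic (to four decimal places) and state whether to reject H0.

H0: μ_d = 0; H1: μ_d < 0 (paired t-test on the differences, left-tailed).
t = d̄/(s_d/√n) = -129.9/(495.7/√37) = -1.5940
df = n − 1 = 36
p-value = P(T ≤ -1.5940) ≈ 0.060
Since p ≈ 0.060 > α = 0.025, fail to reject H0; the evidence is not statistically significant.

t = -1.5940; fail to reject H0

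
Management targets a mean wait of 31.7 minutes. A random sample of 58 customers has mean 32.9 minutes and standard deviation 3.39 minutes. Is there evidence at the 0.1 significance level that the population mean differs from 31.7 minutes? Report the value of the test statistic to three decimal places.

H0: μ = 31.7; H1: μ ≠ 31.7 (one-sample t-test, two-sided).
t = (x̄ − μ₀)/(s/√n) = (32.9 − 31.7)/(3.39/√58) = 2.696
df = n − 1 = 57
Two-sided p-value ≈ 0.009
Since p ≈ 0.009 < α = 0.1, reject H0; the evidence is statistically significant.

2.696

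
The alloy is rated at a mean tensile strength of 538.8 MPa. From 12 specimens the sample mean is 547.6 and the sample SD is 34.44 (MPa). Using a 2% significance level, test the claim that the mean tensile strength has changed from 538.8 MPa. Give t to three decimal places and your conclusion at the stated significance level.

H0: μ = 538.8; H1: μ ≠ 538.8 (one-sample t-test, two-sided).
t = (x̄ − μ₀)/(s/√n) = (547.6 − 538.8)/(34.44/√12) = 0.885
df = n − 1 = 11
Two-sided p-value ≈ 0.395
Since p ≈ 0.395 > α = 0.02, fail to reject H0; the evidence is not statistically significant.

t = 0.885; fail to reject H0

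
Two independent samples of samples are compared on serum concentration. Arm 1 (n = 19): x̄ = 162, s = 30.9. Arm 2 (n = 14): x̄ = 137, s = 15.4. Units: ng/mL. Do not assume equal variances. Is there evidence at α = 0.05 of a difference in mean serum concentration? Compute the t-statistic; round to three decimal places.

3.050

Let group 1 = arm 1, group 2 = arm 2. H0: μ_1 = μ_2; H1: μ_1 ≠ μ_2 (Welch's two-sample t-test, two-sided).
t = (x̄_1 − x̄_2)/√(s_1²/n_1 + s_2²/n_2) = (162 − 137)/√(30.9²/19 + 15.4²/14) = 3.050
Welch–Satterthwaite df ≈ 27.81
Two-sided p-value ≈ 0.005
Since p ≈ 0.005 < α = 0.05, reject H0; the evidence is statistically significant.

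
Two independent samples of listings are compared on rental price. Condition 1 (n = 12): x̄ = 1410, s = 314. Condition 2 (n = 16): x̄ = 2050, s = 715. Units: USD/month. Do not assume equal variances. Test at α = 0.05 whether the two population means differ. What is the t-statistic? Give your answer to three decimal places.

-3.193

Let group 1 = condition 1, group 2 = condition 2. H0: μ_1 = μ_2; H1: μ_1 ≠ μ_2 (Welch's two-sample t-test, two-sided).
t = (x̄_1 − x̄_2)/√(s_1²/n_1 + s_2²/n_2) = (1410 − 2050)/√(314²/12 + 715²/16) = -3.193
Welch–Satterthwaite df ≈ 21.75
Two-sided p-value ≈ 0.004
Since p ≈ 0.004 < α = 0.05, reject H0; the evidence is statistically significant.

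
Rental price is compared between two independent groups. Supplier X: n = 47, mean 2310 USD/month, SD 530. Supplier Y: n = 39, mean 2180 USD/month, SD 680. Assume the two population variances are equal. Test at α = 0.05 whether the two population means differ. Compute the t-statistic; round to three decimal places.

Let group 1 = supplier X, group 2 = supplier Y. H0: μ_1 = μ_2; H1: μ_1 ≠ μ_2 (two-sample pooled-variance t-test, two-sided).
s_p² = [(47−1)·530² + (39−1)·680²]/(47+39−2) = 363007
t = (2310 − 2180)/√[363007·(1/47 + 1/39)] = 0.996
df = n₁ + n₂ − 2 = 84
Two-sided p-value ≈ 0.322
Since p ≈ 0.322 > α = 0.05, fail to reject H0; the evidence is not statistically significant.

0.996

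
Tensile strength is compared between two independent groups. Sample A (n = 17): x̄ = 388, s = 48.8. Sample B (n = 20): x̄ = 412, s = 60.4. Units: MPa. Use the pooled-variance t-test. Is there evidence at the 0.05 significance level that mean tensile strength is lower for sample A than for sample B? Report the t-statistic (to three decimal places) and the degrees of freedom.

Let group 1 = sample A, group 2 = sample B. H0: μ_1 = μ_2; H1: μ_1 < μ_2 (two-sample pooled-variance t-test, left-tailed).
s_p² = [(17−1)·48.8² + (20−1)·60.4²]/(17+20−2) = 3069.09
t = (388 − 412)/√[3069.09·(1/17 + 1/20)] = -1.313
df = n₁ + n₂ − 2 = 35
p-value = P(T ≤ -1.313) ≈ 0.0988
Since p ≈ 0.0988 > α = 0.05, fail to reject H0; the data do not provide sufficient evidence against H0.

t = -1.313, df = 35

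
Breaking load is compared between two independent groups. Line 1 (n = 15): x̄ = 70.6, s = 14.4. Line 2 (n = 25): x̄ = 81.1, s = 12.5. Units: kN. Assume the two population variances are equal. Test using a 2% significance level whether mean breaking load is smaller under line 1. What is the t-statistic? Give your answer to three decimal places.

Let group 1 = line 1, group 2 = line 2. H0: μ_1 = μ_2; H1: μ_1 < μ_2 (two-sample pooled-variance t-test, left-tailed).
s_p² = [(15−1)·14.4² + (25−1)·12.5²]/(15+25−2) = 175.08
t = (70.6 − 81.1)/√[175.08·(1/15 + 1/25)] = -2.430
df = n₁ + n₂ − 2 = 38
p-value = P(T ≤ -2.430) ≈ 0.0100
Since p ≈ 0.0100 < α = 0.02, reject H0; the data support H1.

-2.430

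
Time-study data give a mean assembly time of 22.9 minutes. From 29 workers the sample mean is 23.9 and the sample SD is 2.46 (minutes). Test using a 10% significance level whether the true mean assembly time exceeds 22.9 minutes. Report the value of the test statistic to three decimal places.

H0: μ = 22.9; H1: μ > 22.9 (one-sample t-test, right-tailed).
t = (x̄ − μ₀)/(s/√n) = (23.9 − 22.9)/(2.46/√29) = 2.189
df = n − 1 = 28
p-value = P(T ≥ 2.189) ≈ 0.0185
Since p ≈ 0.0185 < α = 0.1, reject H0; the data support H1.

2.189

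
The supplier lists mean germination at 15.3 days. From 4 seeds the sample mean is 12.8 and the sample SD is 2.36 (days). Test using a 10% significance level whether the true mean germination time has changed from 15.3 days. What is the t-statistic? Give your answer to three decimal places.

H0: μ = 15.3; H1: μ ≠ 15.3 (one-sample t-test, two-sided).
t = (x̄ − μ₀)/(s/√n) = (12.8 − 15.3)/(2.36/√4) = -2.119
df = n − 1 = 3
Two-sided p-value ≈ 0.124
Since p ≈ 0.124 > α = 0.1, fail to reject H0; the data do not provide sufficient evidence against H0.

-2.119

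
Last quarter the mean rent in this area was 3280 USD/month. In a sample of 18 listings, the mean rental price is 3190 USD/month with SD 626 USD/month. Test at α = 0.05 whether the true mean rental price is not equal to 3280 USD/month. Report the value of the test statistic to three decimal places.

H0: μ = 3280; H1: μ ≠ 3280 (one-sample t-test, two-sided).
t = (x̄ − μ₀)/(s/√n) = (3190 − 3280)/(626/√18) = -0.610
df = n − 1 = 17
Two-sided p-value ≈ 0.5500
Since p ≈ 0.5500 > α = 0.05, fail to reject H0; the data do not provide sufficient evidence against H0.

-0.610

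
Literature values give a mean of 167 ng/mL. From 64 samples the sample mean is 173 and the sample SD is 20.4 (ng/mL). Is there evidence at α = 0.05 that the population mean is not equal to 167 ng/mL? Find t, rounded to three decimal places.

2.353

H0: μ = 167; H1: μ ≠ 167 (one-sample t-test, two-sided).
t = (x̄ − μ₀)/(s/√n) = (173 − 167)/(20.4/√64) = 2.353
df = n − 1 = 63
Two-sided p-value ≈ 0.022
Since p ≈ 0.022 < α = 0.05, reject H0; the evidence is statistically significant.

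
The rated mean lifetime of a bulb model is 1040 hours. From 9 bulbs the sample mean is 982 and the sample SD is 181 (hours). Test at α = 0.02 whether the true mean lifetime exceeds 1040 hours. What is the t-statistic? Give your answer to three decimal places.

-0.961

H0: μ = 1040; H1: μ > 1040 (one-sample t-test, right-tailed).
t = (x̄ − μ₀)/(s/√n) = (982 − 1040)/(181/√9) = -0.961
df = n − 1 = 8
p-value = P(T ≥ -0.961) ≈ 0.818
Since p ≈ 0.818 > α = 0.02, fail to reject H0; the evidence is not statistically significant.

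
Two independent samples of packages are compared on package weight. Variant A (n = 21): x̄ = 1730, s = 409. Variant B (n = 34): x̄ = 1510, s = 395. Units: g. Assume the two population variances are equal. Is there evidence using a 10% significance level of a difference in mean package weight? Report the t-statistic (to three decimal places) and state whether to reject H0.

Let group 1 = variant A, group 2 = variant B. H0: μ_1 = μ_2; H1: μ_1 ≠ μ_2 (two-sample pooled-variance t-test, two-sided).
s_p² = [(21−1)·409² + (34−1)·395²]/(21+34−2) = 160273
t = (1730 − 1510)/√[160273·(1/21 + 1/34)] = 1.980
df = n₁ + n₂ − 2 = 53
Two-sided p-value ≈ 0.053
Since p ≈ 0.053 < α = 0.1, reject H0; the evidence is statistically significant.

t = 1.980; reject H0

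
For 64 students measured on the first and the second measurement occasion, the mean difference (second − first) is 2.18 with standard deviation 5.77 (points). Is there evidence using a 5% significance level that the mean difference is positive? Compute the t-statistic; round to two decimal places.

3.02

H0: μ_d = 0; H1: μ_d > 0 (paired t-test on the differences, right-tailed).
t = d̄/(s_d/√n) = 2.18/(5.77/√64) = 3.02
df = n − 1 = 63
p-value = P(T ≥ 3.02) ≈ 0.002
Since p ≈ 0.002 < α = 0.05, reject H0; the evidence is statistically significant.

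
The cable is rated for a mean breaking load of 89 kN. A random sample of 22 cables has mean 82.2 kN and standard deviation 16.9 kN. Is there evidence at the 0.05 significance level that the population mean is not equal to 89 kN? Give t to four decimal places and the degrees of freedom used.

H0: μ = 89; H1: μ ≠ 89 (one-sample t-test, two-sided).
t = (x̄ − μ₀)/(s/√n) = (82.2 − 89)/(16.9/√22) = -1.8873
df = n − 1 = 21
Two-sided p-value ≈ 0.073
Since p ≈ 0.073 > α = 0.05, fail to reject H0; the data do not provide sufficient evidence against H0.

t = -1.8873, df = 21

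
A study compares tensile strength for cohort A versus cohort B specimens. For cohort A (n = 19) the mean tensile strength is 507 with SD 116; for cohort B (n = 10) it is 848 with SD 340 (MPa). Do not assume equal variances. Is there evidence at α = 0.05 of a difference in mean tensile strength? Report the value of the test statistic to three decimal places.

-3.079

Let group 1 = cohort A, group 2 = cohort B. H0: μ_1 = μ_2; H1: μ_1 ≠ μ_2 (Welch's two-sample t-test, two-sided).
t = (x̄_1 − x̄_2)/√(s_1²/n_1 + s_2²/n_2) = (507 − 848)/√(116²/19 + 340²/10) = -3.079
Welch–Satterthwaite df ≈ 10.12
Two-sided p-value ≈ 0.012
Since p ≈ 0.012 < α = 0.05, reject H0; the data support H1.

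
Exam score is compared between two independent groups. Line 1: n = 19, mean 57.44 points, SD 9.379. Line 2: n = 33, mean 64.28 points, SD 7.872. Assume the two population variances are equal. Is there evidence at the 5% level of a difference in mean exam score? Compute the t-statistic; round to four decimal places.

Let group 1 = line 1, group 2 = line 2. H0: μ_1 = μ_2; H1: μ_1 ≠ μ_2 (two-sample pooled-variance t-test, two-sided).
s_p² = [(19−1)·9.379² + (33−1)·7.872²]/(19+33−2) = 71.3274
t = (57.44 − 64.28)/√[71.3274·(1/19 + 1/33)] = -2.8123
df = n₁ + n₂ − 2 = 50
Two-sided p-value ≈ 0.007
Since p ≈ 0.007 < α = 0.05, reject H0; the data support H1.

-2.8123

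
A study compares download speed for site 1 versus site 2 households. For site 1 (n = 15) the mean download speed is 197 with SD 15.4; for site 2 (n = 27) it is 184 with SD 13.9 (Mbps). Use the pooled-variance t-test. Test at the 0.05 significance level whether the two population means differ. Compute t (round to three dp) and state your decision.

t = 2.795; reject H0

Let group 1 = site 1, group 2 = site 2. H0: μ_1 = μ_2; H1: μ_1 ≠ μ_2 (two-sample pooled-variance t-test, two-sided).
s_p² = [(15−1)·15.4² + (27−1)·13.9²]/(15+27−2) = 208.593
t = (197 − 184)/√[208.593·(1/15 + 1/27)] = 2.795
df = n₁ + n₂ − 2 = 40
Two-sided p-value ≈ 0.008
Since p ≈ 0.008 < α = 0.05, reject H0; the data support H1.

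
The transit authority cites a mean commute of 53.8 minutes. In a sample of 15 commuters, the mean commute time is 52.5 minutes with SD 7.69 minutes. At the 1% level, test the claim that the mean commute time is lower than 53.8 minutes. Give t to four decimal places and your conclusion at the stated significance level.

H0: μ = 53.8; H1: μ < 53.8 (one-sample t-test, left-tailed).
t = (x̄ − μ₀)/(s/√n) = (52.5 − 53.8)/(7.69/√15) = -0.6547
df = n − 1 = 14
p-value = P(T ≤ -0.6547) ≈ 0.2616
Since p ≈ 0.2616 > α = 0.01, fail to reject H0; the evidence is not statistically significant.

t = -0.6547; fail to reject H0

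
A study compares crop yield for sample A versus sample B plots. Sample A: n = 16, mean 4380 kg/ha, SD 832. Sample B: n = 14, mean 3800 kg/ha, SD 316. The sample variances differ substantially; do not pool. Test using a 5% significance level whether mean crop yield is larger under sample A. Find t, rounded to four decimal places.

2.5836

Let group 1 = sample A, group 2 = sample B. H0: μ_1 = μ_2; H1: μ_1 > μ_2 (Welch's two-sample t-test, right-tailed).
t = (x̄_1 − x̄_2)/√(s_1²/n_1 + s_2²/n_2) = (4380 − 3800)/√(832²/16 + 316²/14) = 2.5836
Welch–Satterthwaite df ≈ 19.73
p-value = P(T ≥ 2.5836) ≈ 0.0089
Since p ≈ 0.0089 < α = 0.05, reject H0; the data support H1.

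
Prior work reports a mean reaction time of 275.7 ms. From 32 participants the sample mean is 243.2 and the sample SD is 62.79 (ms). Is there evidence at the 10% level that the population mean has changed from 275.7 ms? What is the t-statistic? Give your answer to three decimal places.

H0: μ = 275.7; H1: μ ≠ 275.7 (one-sample t-test, two-sided).
t = (x̄ − μ₀)/(s/√n) = (243.2 − 275.7)/(62.79/√32) = -2.928
df = n − 1 = 31
Two-sided p-value ≈ 0.006
Since p ≈ 0.006 < α = 0.1, reject H0; the evidence is statistically significant.

-2.928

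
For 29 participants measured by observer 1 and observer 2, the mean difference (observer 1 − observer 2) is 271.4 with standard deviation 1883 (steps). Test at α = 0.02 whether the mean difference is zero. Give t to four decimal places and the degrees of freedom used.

H0: μ_d = 0; H1: μ_d ≠ 0 (paired t-test on the differences, two-sided).
t = d̄/(s_d/√n) = 271.4/(1883/√29) = 0.7762
df = n − 1 = 28
Two-sided p-value ≈ 0.4442
Since p ≈ 0.4442 > α = 0.02, fail to reject H0; the evidence is not statistically significant.

t = 0.7762, df = 28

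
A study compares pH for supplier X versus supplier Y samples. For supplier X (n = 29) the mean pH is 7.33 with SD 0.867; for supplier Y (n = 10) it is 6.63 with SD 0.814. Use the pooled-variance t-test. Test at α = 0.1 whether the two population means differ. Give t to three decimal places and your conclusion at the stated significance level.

Let group 1 = supplier X, group 2 = supplier Y. H0: μ_1 = μ_2; H1: μ_1 ≠ μ_2 (two-sample pooled-variance t-test, two-sided).
s_p² = [(29−1)·0.867² + (10−1)·0.814²]/(29+10−2) = 0.730018
t = (7.33 − 6.63)/√[0.730018·(1/29 + 1/10)] = 2.234
df = n₁ + n₂ − 2 = 37
Two-sided p-value ≈ 0.032
Since p ≈ 0.032 < α = 0.1, reject H0; the data support H1.

t = 2.234; reject H0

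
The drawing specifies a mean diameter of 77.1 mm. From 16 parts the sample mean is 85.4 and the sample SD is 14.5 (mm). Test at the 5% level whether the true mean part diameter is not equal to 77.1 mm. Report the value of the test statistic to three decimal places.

2.290

H0: μ = 77.1; H1: μ ≠ 77.1 (one-sample t-test, two-sided).
t = (x̄ − μ₀)/(s/√n) = (85.4 − 77.1)/(14.5/√16) = 2.290
df = n − 1 = 15
Two-sided p-value ≈ 0.0370
Since p ≈ 0.0370 < α = 0.05, reject H0; the evidence is statistically significant.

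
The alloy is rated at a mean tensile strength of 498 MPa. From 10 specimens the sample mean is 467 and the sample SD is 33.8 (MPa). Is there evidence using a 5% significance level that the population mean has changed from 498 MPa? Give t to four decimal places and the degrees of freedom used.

t = -2.9003, df = 9

H0: μ = 498; H1: μ ≠ 498 (one-sample t-test, two-sided).
t = (x̄ − μ₀)/(s/√n) = (467 − 498)/(33.8/√10) = -2.9003
df = n − 1 = 9
Two-sided p-value ≈ 0.018
Since p ≈ 0.018 < α = 0.05, reject H0; the evidence is statistically significant.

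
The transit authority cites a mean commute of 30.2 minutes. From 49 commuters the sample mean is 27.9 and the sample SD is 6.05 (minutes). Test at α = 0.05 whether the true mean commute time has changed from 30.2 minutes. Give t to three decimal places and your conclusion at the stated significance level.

t = -2.661; reject H0

H0: μ = 30.2; H1: μ ≠ 30.2 (one-sample t-test, two-sided).
t = (x̄ − μ₀)/(s/√n) = (27.9 − 30.2)/(6.05/√49) = -2.661
df = n − 1 = 48
Two-sided p-value ≈ 0.011
Since p ≈ 0.011 < α = 0.05, reject H0; the evidence is statistically significant.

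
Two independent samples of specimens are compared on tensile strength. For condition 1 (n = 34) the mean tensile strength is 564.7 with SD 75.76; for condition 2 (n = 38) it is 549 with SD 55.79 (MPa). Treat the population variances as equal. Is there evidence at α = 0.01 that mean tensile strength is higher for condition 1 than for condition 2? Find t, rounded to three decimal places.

1.008

Let group 1 = condition 1, group 2 = condition 2. H0: μ_1 = μ_2; H1: μ_1 > μ_2 (two-sample pooled-variance t-test, right-tailed).
s_p² = [(34−1)·75.76² + (38−1)·55.79²]/(34+38−2) = 4350.99
t = (564.7 − 549)/√[4350.99·(1/34 + 1/38)] = 1.008
df = n₁ + n₂ − 2 = 70
p-value = P(T ≥ 1.008) ≈ 0.158
Since p ≈ 0.158 > α = 0.01, fail to reject H0; the evidence is not statistically significant.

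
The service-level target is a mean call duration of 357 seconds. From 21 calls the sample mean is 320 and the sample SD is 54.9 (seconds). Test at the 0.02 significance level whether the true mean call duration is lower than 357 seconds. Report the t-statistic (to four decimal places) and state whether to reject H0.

t = -3.0884; reject H0

H0: μ = 357; H1: μ < 357 (one-sample t-test, left-tailed).
t = (x̄ − μ₀)/(s/√n) = (320 − 357)/(54.9/√21) = -3.0884
df = n − 1 = 20
p-value = P(T ≤ -3.0884) ≈ 0.003
Since p ≈ 0.003 < α = 0.02, reject H0; the data support H1.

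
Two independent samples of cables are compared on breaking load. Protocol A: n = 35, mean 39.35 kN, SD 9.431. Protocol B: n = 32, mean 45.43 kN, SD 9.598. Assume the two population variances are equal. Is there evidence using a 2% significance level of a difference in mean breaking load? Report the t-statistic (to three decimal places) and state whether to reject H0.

Let group 1 = protocol A, group 2 = protocol B. H0: μ_1 = μ_2; H1: μ_1 ≠ μ_2 (two-sample pooled-variance t-test, two-sided).
s_p² = [(35−1)·9.431² + (32−1)·9.598²]/(35+32−2) = 90.4593
t = (39.35 − 45.43)/√[90.4593·(1/35 + 1/32)] = -2.614
df = n₁ + n₂ − 2 = 65
Two-sided p-value ≈ 0.0111
Since p ≈ 0.0111 < α = 0.02, reject H0; the data support H1.

t = -2.614; reject H0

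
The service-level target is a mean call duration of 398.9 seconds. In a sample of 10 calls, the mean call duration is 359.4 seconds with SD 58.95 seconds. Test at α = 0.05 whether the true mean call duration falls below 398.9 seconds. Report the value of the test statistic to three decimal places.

H0: μ = 398.9; H1: μ < 398.9 (one-sample t-test, left-tailed).
t = (x̄ − μ₀)/(s/√n) = (359.4 − 398.9)/(58.95/√10) = -2.119
df = n − 1 = 9
p-value = P(T ≤ -2.119) ≈ 0.032
Since p ≈ 0.032 < α = 0.05, reject H0; the evidence is statistically significant.

-2.119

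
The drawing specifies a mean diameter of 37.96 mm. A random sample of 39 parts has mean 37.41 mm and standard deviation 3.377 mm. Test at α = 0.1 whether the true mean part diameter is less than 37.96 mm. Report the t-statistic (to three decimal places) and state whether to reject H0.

t = -1.017; fail to reject H0

H0: μ = 37.96; H1: μ < 37.96 (one-sample t-test, left-tailed).
t = (x̄ − μ₀)/(s/√n) = (37.41 − 37.96)/(3.377/√39) = -1.017
df = n − 1 = 38
p-value = P(T ≤ -1.017) ≈ 0.1578
Since p ≈ 0.1578 > α = 0.1, fail to reject H0; the data do not provide sufficient evidence against H0.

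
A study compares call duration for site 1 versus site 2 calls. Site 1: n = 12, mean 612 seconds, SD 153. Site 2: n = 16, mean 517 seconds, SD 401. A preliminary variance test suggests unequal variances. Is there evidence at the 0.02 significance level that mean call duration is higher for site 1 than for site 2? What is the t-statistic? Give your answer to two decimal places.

Let group 1 = site 1, group 2 = site 2. H0: μ_1 = μ_2; H1: μ_1 > μ_2 (Welch's two-sample t-test, right-tailed).
t = (x̄_1 − x̄_2)/√(s_1²/n_1 + s_2²/n_2) = (612 − 517)/√(153²/12 + 401²/16) = 0.87
Welch–Satterthwaite df ≈ 20.34
p-value = P(T ≥ 0.87) ≈ 0.198
Since p ≈ 0.198 > α = 0.02, fail to reject H0; the data do not provide sufficient evidence against H0.

0.87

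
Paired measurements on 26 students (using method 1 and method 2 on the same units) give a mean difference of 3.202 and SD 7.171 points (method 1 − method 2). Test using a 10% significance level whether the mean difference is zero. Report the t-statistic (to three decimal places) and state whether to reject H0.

t = 2.277; reject H0

H0: μ_d = 0; H1: μ_d ≠ 0 (paired t-test on the differences, two-sided).
t = d̄/(s_d/√n) = 3.202/(7.171/√26) = 2.277
df = n − 1 = 25
Two-sided p-value ≈ 0.032
Since p ≈ 0.032 < α = 0.1, reject H0; the evidence is statistically significant.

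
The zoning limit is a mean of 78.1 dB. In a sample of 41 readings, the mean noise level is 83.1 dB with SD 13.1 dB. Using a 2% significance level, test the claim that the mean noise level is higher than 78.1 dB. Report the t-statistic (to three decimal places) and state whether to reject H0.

t = 2.444; reject H0

H0: μ = 78.1; H1: μ > 78.1 (one-sample t-test, right-tailed).
t = (x̄ − μ₀)/(s/√n) = (83.1 − 78.1)/(13.1/√41) = 2.444
df = n − 1 = 40
p-value = P(T ≥ 2.444) ≈ 0.010
Since p ≈ 0.010 < α = 0.02, reject H0; the evidence is statistically significant.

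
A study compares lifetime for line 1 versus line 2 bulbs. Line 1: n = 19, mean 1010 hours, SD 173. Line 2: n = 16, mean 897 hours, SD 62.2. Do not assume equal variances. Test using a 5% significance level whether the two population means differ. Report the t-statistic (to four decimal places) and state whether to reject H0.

Let group 1 = line 1, group 2 = line 2. H0: μ_1 = μ_2; H1: μ_1 ≠ μ_2 (Welch's two-sample t-test, two-sided).
t = (x̄_1 − x̄_2)/√(s_1²/n_1 + s_2²/n_2) = (1010 − 897)/√(173²/19 + 62.2²/16) = 2.6509
Welch–Satterthwaite df ≈ 23.29
Two-sided p-value ≈ 0.0142
Since p ≈ 0.0142 < α = 0.05, reject H0; the evidence is statistically significant.

t = 2.6509; reject H0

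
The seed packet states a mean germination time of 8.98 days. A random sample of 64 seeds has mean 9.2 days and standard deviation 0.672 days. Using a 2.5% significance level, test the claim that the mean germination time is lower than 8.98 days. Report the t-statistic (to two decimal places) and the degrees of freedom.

H0: μ = 8.98; H1: μ < 8.98 (one-sample t-test, left-tailed).
t = (x̄ − μ₀)/(s/√n) = (9.2 − 8.98)/(0.672/√64) = 2.62
df = n − 1 = 63
p-value = P(T ≤ 2.62) ≈ 0.9945
Since p ≈ 0.9945 > α = 0.025, fail to reject H0; the evidence is not statistically significant.

t = 2.62, df = 63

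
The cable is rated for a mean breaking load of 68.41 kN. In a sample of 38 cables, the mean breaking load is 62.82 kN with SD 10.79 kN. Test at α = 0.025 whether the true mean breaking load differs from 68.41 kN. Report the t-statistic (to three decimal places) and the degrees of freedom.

H0: μ = 68.41; H1: μ ≠ 68.41 (one-sample t-test, two-sided).
t = (x̄ − μ₀)/(s/√n) = (62.82 − 68.41)/(10.79/√38) = -3.194
df = n − 1 = 37
Two-sided p-value ≈ 0.0029
Since p ≈ 0.0029 < α = 0.025, reject H0; the evidence is statistically significant.

t = -3.194, df = 37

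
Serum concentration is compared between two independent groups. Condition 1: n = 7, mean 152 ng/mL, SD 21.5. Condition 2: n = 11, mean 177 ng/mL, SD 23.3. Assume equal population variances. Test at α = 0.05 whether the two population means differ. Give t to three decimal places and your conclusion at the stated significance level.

Let group 1 = condition 1, group 2 = condition 2. H0: μ_1 = μ_2; H1: μ_1 ≠ μ_2 (two-sample pooled-variance t-test, two-sided).
s_p² = [(7−1)·21.5² + (11−1)·23.3²]/(7+11−2) = 512.65
t = (152 − 177)/√[512.65·(1/7 + 1/11)] = -2.284
df = n₁ + n₂ − 2 = 16
Two-sided p-value ≈ 0.0364
Since p ≈ 0.0364 < α = 0.05, reject H0; the evidence is statistically significant.

t = -2.284; reject H0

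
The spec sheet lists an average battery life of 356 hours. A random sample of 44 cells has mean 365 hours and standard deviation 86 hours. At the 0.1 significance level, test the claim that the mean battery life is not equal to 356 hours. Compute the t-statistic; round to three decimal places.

H0: μ = 356; H1: μ ≠ 356 (one-sample t-test, two-sided).
t = (x̄ − μ₀)/(s/√n) = (365 − 356)/(86/√44) = 0.694
df = n − 1 = 43
Two-sided p-value ≈ 0.4913
Since p ≈ 0.4913 > α = 0.1, fail to reject H0; the evidence is not statistically significant.

0.694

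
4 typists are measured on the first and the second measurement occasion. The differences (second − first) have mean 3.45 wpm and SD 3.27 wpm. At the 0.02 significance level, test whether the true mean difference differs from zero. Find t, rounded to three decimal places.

H0: μ_d = 0; H1: μ_d ≠ 0 (paired t-test on the differences, two-sided).
t = d̄/(s_d/√n) = 3.45/(3.27/√4) = 2.110
df = n − 1 = 3
Two-sided p-value ≈ 0.1254
Since p ≈ 0.1254 > α = 0.02, fail to reject H0; the data do not provide sufficient evidence against H0.

2.110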